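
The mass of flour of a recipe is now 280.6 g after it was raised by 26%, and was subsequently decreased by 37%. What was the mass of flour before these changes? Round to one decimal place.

353.5 g

The overall multiplier applied was 1.26 × 0.63 = 0.7938.
So the original mass of flour was 280.6 ÷ 0.7938 ≈ 353.5 g.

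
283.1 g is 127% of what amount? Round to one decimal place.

283.1 g ÷ 1.27 ≈ 222.9 g.

222.9 g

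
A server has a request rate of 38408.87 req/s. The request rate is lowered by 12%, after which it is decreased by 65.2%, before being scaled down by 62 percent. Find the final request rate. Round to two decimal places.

4469.69 req/s

Apply the 12% decrease: 38408.87 × 0.88 = 33799.8056.
Apply the 65.2% decrease: 33799.8056 × 0.348 = 11762.3323488.
Apply the 62% decrease: 11762.3323488 × 0.38 = 4469.686292544 ≈ 4469.69.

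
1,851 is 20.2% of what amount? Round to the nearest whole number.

1,851 ÷ 0.202 ≈ 9,163.

9,163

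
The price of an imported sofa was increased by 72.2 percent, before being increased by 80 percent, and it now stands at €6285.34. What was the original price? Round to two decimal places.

The overall multiplier applied was 1.722 × 1.8 = 3.0996.
So the original price was €6285.34 ÷ 3.0996 ≈ €2027.79.

€2027.79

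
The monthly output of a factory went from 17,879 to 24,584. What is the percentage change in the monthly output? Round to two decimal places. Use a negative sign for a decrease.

Change: 24,584 − 17,879 = 6,705.
Relative to the original: 6,705 ÷ 17,879 ≈ 37.50%.

37.50%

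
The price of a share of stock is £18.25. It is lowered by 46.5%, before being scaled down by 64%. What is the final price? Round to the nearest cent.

After the 46.5% decrease: £18.25 × 0.535 = £9.76375.
64% decrease: £9.76375 × 0.36 = £3.51495 ≈ £3.51.

£3.51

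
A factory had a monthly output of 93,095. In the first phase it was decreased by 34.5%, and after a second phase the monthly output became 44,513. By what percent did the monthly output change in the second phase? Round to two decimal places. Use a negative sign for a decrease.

After the first phase: 93,095 × 0.655 = 60977.225.
Second-phase multiplier: 44,513 ÷ 60977.225 ≈ 0.729994.
That is a change of -27.00%.

-27.00%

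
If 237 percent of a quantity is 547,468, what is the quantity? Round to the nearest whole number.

547,468 ÷ 2.37 ≈ 230,999.

230,999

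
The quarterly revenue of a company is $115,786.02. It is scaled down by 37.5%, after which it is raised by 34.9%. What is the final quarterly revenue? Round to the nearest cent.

37.5% decrease: $115,786.02 × 0.625 = $72366.2625.
Apply the 34.9% increase: $72366.2625 × 1.349 = $97622.0881125 ≈ $97,622.09.

$97,622.09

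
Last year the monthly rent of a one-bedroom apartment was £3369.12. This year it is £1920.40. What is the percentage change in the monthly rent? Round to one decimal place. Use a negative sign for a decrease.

Change: £1920.40 − £3369.12 = -£1448.72.
Relative to the original: -£1448.72 ÷ £3369.12 ≈ -43.0%.

-43.0%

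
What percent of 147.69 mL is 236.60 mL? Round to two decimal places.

160.20%

236.60 mL ÷ 147.69 mL ≈ 160.20%.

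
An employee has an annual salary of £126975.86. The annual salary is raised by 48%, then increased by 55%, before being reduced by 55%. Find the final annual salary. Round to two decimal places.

£131077.18

Each change multiplies by a factor: 1.48 × 1.55 × 0.45 = 1.0323.
£126975.86 × 1.0323 = £131077.180278 ≈ £131077.18.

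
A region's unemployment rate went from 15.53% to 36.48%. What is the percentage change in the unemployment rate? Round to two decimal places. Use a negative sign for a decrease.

134.90%

The change is 36.48 − 15.53 = 20.95 percentage points.
Relative to the original 15.53%, that is 20.95 ÷ 15.53 ≈ 134.90%.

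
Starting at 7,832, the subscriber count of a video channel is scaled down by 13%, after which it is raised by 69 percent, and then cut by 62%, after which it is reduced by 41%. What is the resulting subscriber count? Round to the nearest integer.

2,582

After the 13% decrease: 7,832 × 0.87 = 6813.84.
After the 69% increase: 6813.84 × 1.69 = 11515.3896.
After the 62% decrease: 11515.3896 × 0.38 = 4375.848048.
Apply the 41% decrease: 4375.848048 × 0.59 = 2581.75034832 ≈ 2,582.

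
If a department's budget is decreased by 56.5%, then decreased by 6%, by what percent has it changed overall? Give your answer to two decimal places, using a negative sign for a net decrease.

The combined multiplier is 0.435 × 0.94 = 0.4089.
That corresponds to a decrease of 59.11%.

-59.11%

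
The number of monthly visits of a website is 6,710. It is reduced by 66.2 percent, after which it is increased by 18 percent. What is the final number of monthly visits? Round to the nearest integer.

2,676

Each change multiplies by a factor: 0.338 × 1.18 = 0.39884.
6,710 × 0.39884 = 2676.2164 ≈ 2,676.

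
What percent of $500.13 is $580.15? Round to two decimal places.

116.00%

$580.15 ÷ $500.13 ≈ 116.00%.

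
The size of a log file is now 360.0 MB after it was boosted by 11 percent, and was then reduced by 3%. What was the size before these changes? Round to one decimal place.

Undoing the 3% decrease: 360.0 ÷ 0.97 ≈ 371.134021.
Undoing the 11% increase: 371.134021 ÷ 1.11 ≈ 334.4 MB.

334.4 MB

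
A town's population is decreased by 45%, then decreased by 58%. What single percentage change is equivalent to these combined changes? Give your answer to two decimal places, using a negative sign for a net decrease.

A 45% decrease multiplies by 0.55.
Then a 58% decrease: 0.55 × 0.42 = 0.231.
Overall factor 0.231, i.e. -76.90%.

-76.90%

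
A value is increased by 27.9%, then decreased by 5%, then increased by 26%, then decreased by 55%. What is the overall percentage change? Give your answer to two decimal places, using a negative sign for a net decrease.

A 27.9% increase multiplies by 1.279.
Then a 5% decrease: 1.279 × 0.95 = 1.21505.
Then a 26% increase: 1.21505 × 1.26 = 1.530963.
Then a 55% decrease: 1.530963 × 0.45 = 0.68893335.
Overall factor 0.68893335, i.e. -31.11%.

-31.11%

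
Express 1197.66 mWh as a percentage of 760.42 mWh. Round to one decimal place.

157.5%

1197.66 mWh ÷ 760.42 mWh ≈ 157.5%.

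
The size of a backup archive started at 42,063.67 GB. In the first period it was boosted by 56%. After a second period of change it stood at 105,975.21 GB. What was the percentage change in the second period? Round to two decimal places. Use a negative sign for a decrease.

After the first period: 42,063.67 × 1.56 = 65619.3252.
Second-period multiplier: 105,975.21 ÷ 65619.3252 ≈ 1.615.
That is a change of 61.50%.

61.50%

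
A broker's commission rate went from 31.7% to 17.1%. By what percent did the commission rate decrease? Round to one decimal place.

The change is 17.1 − 31.7 = -14.6 percentage points.
Relative to the original 31.7%, that is -14.6 ÷ 31.7 ≈ -46.1%.
So the commission rate fell by 46.1%.

46.1%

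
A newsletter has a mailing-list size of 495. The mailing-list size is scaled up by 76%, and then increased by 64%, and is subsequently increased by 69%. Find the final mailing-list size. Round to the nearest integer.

Each change multiplies by a factor: 1.76 × 1.64 × 1.69 = 4.878016.
495 × 4.878016 = 2414.61792 ≈ 2415.

2415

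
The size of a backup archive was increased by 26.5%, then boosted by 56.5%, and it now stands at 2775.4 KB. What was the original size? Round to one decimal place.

Undoing the 56.5% increase: 2775.4 ÷ 1.565 ≈ 1773.41853.
Undoing the 26.5% increase: 1773.41853 ÷ 1.265 ≈ 1401.9 KB.

1401.9 KB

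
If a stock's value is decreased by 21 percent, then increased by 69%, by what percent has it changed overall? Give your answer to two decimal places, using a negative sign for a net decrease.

33.51%

The combined multiplier is 0.79 × 1.69 = 1.3351.
That corresponds to an increase of 33.51%.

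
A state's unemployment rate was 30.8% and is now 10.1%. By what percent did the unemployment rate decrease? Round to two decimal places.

67.21%

The change is 10.1 − 30.8 = -20.7 percentage points.
Relative to the original 30.8%, that is -20.7 ÷ 30.8 ≈ -67.21%.
So the unemployment rate fell by 67.21%.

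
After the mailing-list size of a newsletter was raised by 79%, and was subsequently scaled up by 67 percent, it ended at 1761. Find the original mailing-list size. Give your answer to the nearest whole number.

589

The overall multiplier applied was 1.79 × 1.67 = 2.9893.
So the original mailing-list size was 1761 ÷ 2.9893 ≈ 589.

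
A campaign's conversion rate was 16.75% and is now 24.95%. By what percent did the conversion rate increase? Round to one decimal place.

49.0%

The change is 24.95 − 16.75 = 8.20 percentage points.
Relative to the original 16.75%, that is 8.20 ÷ 16.75 ≈ 49.0%.
So the conversion rate rose by 49.0%.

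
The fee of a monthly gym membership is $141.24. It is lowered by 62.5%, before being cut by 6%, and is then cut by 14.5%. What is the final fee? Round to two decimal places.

Apply the 62.5% decrease: $141.24 × 0.375 = $52.965.
6% decrease: $52.965 × 0.94 = $49.7871.
After the 14.5% decrease: $49.7871 × 0.855 = $42.5679705 ≈ $42.57.

$42.57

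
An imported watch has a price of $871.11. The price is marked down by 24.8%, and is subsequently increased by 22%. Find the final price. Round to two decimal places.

Apply the 24.8% decrease: $871.11 × 0.752 = $655.07472.
22% increase: $655.07472 × 1.22 = $799.1911584 ≈ $799.19.

$799.19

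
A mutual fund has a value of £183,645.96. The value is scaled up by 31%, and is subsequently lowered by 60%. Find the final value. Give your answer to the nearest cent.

£96,230.48

After the 31% increase: £183,645.96 × 1.31 = £240576.2076.
60% decrease: £240576.2076 × 0.4 = £96230.48304 ≈ £96,230.48.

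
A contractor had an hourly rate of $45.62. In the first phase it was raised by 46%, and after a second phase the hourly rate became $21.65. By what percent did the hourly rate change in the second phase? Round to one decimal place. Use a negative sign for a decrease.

After the first phase: $45.62 × 1.46 = $66.6052.
Second-phase multiplier: $21.65 ÷ $66.6052 ≈ 0.32505.
That is a change of -67.5%.

-67.5%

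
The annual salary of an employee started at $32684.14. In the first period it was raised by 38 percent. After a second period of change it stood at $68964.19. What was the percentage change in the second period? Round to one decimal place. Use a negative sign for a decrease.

After the first period: $32684.14 × 1.38 = $45104.1132.
Second-period multiplier: $68964.19 ÷ $45104.1132 ≈ 1.529.
That is a change of 52.9%.

52.9%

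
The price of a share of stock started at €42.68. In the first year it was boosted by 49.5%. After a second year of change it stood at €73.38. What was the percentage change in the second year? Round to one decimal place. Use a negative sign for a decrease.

After the first year: €42.68 × 1.495 = €63.8066.
Second-year multiplier: €73.38 ÷ €63.8066 ≈ 1.15004.
That is a change of 15.0%.

15.0%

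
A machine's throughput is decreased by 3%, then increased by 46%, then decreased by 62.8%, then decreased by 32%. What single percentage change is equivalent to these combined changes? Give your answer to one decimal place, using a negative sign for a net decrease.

-64.2%

The combined multiplier is 0.97 × 1.46 × 0.372 × 0.68 = 0.358241952.
That corresponds to a decrease of 64.2%.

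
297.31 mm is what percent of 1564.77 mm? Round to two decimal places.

19.00%

297.31 mm ÷ 1564.77 mm ≈ 19.00%.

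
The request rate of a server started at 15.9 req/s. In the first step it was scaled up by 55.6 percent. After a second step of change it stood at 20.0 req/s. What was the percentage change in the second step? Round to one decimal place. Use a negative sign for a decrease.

-19.2%

After the first step: 15.9 × 1.556 = 24.7404.
Second-step multiplier: 20.0 ÷ 24.7404 ≈ 0.80839.
That is a change of -19.2%.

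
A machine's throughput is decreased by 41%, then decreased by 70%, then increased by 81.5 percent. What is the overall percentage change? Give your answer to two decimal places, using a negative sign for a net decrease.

-67.87%

A 41% decrease multiplies by 0.59.
Then a 70% decrease: 0.59 × 0.3 = 0.177.
Then an 81.5% increase: 0.177 × 1.815 = 0.321255.
Overall factor 0.321255, i.e. -67.87%.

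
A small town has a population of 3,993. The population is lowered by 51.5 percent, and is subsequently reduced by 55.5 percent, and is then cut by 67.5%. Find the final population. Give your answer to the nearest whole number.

280

Apply the 51.5% decrease: 3,993 × 0.485 = 1936.605.
Apply the 55.5% decrease: 1936.605 × 0.445 = 861.789225.
Apply the 67.5% decrease: 861.789225 × 0.325 = 280.081498125 ≈ 280.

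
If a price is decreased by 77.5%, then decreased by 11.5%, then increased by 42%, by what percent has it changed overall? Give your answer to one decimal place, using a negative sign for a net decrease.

A 77.5% decrease multiplies by 0.225.
Then an 11.5% decrease: 0.225 × 0.885 = 0.199125.
Then a 42% increase: 0.199125 × 1.42 = 0.2827575.
Overall factor 0.2827575, i.e. -71.7%.

-71.7%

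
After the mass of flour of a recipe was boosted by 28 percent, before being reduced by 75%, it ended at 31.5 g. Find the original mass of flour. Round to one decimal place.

98.4 g

Undoing the 75% decrease: 31.5 ÷ 0.25 = 126.
Undoing the 28% increase: 126 ÷ 1.28 ≈ 98.4 g.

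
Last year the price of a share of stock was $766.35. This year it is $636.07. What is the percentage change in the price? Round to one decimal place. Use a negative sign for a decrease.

Change: $636.07 − $766.35 = -$130.28.
Relative to the original: -$130.28 ÷ $766.35 ≈ -17.0%.

-17.0%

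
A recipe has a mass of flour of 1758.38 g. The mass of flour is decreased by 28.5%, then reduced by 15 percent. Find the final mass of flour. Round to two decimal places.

Each change multiplies by a factor: 0.715 × 0.85 = 0.60775.
1758.38 × 0.60775 = 1068.655445 ≈ 1068.66.

1068.66 g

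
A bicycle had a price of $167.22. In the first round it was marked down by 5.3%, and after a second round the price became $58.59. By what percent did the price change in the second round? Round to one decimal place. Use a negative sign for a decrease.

After the first round: $167.22 × 0.947 = $158.35734.
Second-round multiplier: $58.59 ÷ $158.35734 ≈ 0.36999.
That is a change of -63.0%.

-63.0%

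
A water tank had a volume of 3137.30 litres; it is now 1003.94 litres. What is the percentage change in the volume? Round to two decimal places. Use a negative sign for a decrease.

-68.00%

Change: 1003.94 − 3137.30 = -2133.36.
Relative to the original: -2133.36 ÷ 3137.30 ≈ -68.00%.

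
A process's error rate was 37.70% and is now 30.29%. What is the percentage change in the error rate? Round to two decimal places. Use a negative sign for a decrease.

-19.66%

The change is 30.29 − 37.70 = -7.41 percentage points.
Relative to the original 37.70%, that is -7.41 ÷ 37.70 ≈ -19.66%.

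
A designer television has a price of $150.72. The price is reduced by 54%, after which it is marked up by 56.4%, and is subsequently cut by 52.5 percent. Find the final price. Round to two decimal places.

$51.51

Each change multiplies by a factor: 0.46 × 1.564 × 0.475 = 0.341734.
$150.72 × 0.341734 = $51.50614848 ≈ $51.51.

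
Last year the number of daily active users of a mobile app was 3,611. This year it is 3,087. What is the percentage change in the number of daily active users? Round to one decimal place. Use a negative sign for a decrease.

-14.5%

Change: 3,087 − 3,611 = -524.
Relative to the original: -524 ÷ 3,611 ≈ -14.5%.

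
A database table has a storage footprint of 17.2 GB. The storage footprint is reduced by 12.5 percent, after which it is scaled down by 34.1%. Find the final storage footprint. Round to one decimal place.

After the 12.5% decrease: 17.2 × 0.875 = 15.05.
After the 34.1% decrease: 15.05 × 0.659 = 9.91795 ≈ 9.9.

9.9 GB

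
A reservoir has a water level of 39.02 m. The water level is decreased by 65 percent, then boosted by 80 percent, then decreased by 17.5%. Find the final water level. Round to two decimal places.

20.28 m

65% decrease: 39.02 × 0.35 = 13.657.
After the 80% increase: 13.657 × 1.8 = 24.5826.
17.5% decrease: 24.5826 × 0.825 = 20.280645 ≈ 20.28.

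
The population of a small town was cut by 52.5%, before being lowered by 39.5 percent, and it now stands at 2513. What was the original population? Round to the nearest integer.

8745

Undoing the 39.5% decrease: 2513 ÷ 0.605 ≈ 4153.719008.
Undoing the 52.5% decrease: 4153.719008 ÷ 0.475 ≈ 8745.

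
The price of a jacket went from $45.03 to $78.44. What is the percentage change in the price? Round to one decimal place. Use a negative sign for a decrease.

Change: $78.44 − $45.03 = $33.41.
Relative to the original: $33.41 ÷ $45.03 ≈ 74.2%.

74.2%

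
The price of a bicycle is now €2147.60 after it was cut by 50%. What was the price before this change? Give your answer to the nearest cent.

The overall multiplier applied was 0.5.
So the original price was €2147.60 ÷ 0.5 = €4295.20.

€4295.20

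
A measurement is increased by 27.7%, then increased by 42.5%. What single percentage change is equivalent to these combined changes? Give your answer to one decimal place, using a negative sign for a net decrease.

A 27.7% increase multiplies by 1.277.
Then a 42.5% increase: 1.277 × 1.425 = 1.819725.
Overall factor 1.819725, i.e. 82.0%.

82.0%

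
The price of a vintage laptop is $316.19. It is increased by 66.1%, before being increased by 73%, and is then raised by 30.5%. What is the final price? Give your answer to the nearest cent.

66.1% increase: $316.19 × 1.661 = $525.19159.
Apply the 73% increase: $525.19159 × 1.73 = $908.5814507.
Apply the 30.5% increase: $908.5814507 × 1.305 = $1185.6987931635 ≈ $1185.70.

$1185.70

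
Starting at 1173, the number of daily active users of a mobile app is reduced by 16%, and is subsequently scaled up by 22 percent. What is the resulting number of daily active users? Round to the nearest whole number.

1202

Each change multiplies by a factor: 0.84 × 1.22 = 1.0248.
1173 × 1.0248 = 1202.0904 ≈ 1202.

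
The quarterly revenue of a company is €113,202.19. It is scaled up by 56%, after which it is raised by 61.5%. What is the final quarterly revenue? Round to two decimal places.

€285,201.60

Apply the 56% increase: €113,202.19 × 1.56 = €176595.4164.
Apply the 61.5% increase: €176595.4164 × 1.615 = €285201.597486 ≈ €285,201.60.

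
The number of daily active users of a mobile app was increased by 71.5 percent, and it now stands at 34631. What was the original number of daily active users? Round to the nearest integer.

The overall multiplier applied was 1.715.
So the original number of daily active users was 34631 ÷ 1.715 ≈ 20193.

20193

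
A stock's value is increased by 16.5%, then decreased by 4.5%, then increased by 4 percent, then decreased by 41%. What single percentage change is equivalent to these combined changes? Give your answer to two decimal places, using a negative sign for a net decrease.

-31.73%

A 16.5% increase multiplies by 1.165.
Then a 4.5% decrease: 1.165 × 0.955 = 1.112575.
Then a 4% increase: 1.112575 × 1.04 = 1.157078.
Then a 41% decrease: 1.157078 × 0.59 = 0.68267602.
Overall factor 0.68267602, i.e. -31.73%.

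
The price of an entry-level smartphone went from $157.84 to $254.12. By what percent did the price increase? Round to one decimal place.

Change: $254.12 − $157.84 = $96.28.
Relative to the original: $96.28 ÷ $157.84 ≈ 61.0%.
So the price increased by 61.0%.

61.0%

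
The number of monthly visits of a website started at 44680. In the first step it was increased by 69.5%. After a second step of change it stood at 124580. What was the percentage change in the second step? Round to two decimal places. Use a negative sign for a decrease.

64.50%

After the first step: 44680 × 1.695 = 75732.6.
Second-step multiplier: 124580 ÷ 75732.6 ≈ 1.644998.
That is a change of 64.50%.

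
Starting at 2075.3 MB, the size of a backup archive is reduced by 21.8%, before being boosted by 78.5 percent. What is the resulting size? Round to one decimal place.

Each change multiplies by a factor: 0.782 × 1.785 = 1.39587.
2075.3 × 1.39587 = 2896.849011 ≈ 2896.8.

2896.8 MB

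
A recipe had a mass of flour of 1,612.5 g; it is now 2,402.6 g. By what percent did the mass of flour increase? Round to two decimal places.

49.00%

Change: 2,402.6 − 1,612.5 = 790.1.
Relative to the original: 790.1 ÷ 1,612.5 ≈ 49.00%.
So the mass of flour increased by 49.00%.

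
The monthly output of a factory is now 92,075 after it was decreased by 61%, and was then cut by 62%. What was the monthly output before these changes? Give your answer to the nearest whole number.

621,289

Undoing the 62% decrease: 92,075 ÷ 0.38 ≈ 242302.631579.
Undoing the 61% decrease: 242302.631579 ÷ 0.39 ≈ 621,289.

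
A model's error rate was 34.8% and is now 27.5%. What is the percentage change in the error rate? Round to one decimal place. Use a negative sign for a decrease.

The change is 27.5 − 34.8 = -7.3 percentage points.
Relative to the original 34.8%, that is -7.3 ÷ 34.8 ≈ -21.0%.

-21.0%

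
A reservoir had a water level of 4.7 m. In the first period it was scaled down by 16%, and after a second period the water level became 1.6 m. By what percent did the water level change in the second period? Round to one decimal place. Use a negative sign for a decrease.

After the first period: 4.7 × 0.84 = 3.948.
Second-period multiplier: 1.6 ÷ 3.948 ≈ 0.40527.
That is a change of -59.5%.

-59.5%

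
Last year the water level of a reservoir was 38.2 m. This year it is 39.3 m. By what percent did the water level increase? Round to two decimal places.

Change: 39.3 − 38.2 = 1.1.
Relative to the original: 1.1 ÷ 38.2 ≈ 2.88%.
So the water level increased by 2.88%.

2.88%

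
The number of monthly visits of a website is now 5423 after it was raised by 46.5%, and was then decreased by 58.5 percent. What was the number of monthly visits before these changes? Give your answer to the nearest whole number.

The overall multiplier applied was 1.465 × 0.415 = 0.607975.
So the original number of monthly visits was 5423 ÷ 0.607975 ≈ 8920.

8920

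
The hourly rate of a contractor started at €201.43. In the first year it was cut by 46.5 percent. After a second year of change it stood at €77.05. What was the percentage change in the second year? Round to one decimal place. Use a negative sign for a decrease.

-28.5%

After the first year: €201.43 × 0.535 = €107.76505.
Second-year multiplier: €77.05 ÷ €107.76505 ≈ 0.71498.
That is a change of -28.5%.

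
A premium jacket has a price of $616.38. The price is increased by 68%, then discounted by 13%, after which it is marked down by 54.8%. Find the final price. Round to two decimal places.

Each change multiplies by a factor: 1.68 × 0.87 × 0.452 = 0.6606432.
$616.38 × 0.6606432 = $407.207255616 ≈ $407.21.

$407.21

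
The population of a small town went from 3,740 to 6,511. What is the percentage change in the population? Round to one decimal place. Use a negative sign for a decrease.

74.1%

Change: 6,511 − 3,740 = 2,771.
Relative to the original: 2,771 ÷ 3,740 ≈ 74.1%.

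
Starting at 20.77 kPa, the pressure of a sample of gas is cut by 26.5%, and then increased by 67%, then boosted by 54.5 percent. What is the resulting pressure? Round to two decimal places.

39.39 kPa

Each change multiplies by a factor: 0.735 × 1.67 × 1.545 = 1.89641025.
20.77 × 1.89641025 = 39.3884408925 ≈ 39.39.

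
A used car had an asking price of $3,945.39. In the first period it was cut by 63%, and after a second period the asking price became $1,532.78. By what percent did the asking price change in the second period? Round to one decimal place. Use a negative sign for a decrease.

After the first period: $3,945.39 × 0.37 = $1459.7943.
Second-period multiplier: $1,532.78 ÷ $1459.7943 ≈ 1.05.
That is a change of 5.0%.

5.0%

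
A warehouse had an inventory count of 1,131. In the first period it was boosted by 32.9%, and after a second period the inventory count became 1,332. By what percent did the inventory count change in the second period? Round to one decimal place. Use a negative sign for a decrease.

After the first period: 1,131 × 1.329 = 1503.099.
Second-period multiplier: 1,332 ÷ 1503.099 ≈ 0.88617.
That is a change of -11.4%.

-11.4%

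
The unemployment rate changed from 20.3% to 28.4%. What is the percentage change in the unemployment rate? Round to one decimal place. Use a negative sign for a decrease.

The change is 28.4 − 20.3 = 8.1 percentage points.
Relative to the original 20.3%, that is 8.1 ÷ 20.3 ≈ 39.9%.

39.9%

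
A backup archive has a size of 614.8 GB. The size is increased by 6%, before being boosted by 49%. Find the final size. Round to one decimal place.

After the 6% increase: 614.8 × 1.06 = 651.688.
49% increase: 651.688 × 1.49 = 971.01512 ≈ 971.0.

971.0 GB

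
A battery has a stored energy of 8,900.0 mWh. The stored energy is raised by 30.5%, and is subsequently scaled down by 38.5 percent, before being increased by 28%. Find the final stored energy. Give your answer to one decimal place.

9,142.9 mWh

30.5% increase: 8,900.0 × 1.305 = 11614.5.
38.5% decrease: 11614.5 × 0.615 = 7142.9175.
28% increase: 7142.9175 × 1.28 = 9142.9344 ≈ 9,142.9.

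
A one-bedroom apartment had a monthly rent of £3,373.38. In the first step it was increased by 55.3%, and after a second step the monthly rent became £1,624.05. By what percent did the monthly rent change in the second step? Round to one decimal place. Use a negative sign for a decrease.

-69.0%

After the first step: £3,373.38 × 1.553 = £5238.85914.
Second-step multiplier: £1,624.05 ÷ £5238.85914 ≈ 0.31.
That is a change of -69.0%.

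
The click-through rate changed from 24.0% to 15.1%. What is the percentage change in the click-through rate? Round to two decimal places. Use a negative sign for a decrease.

The change is 15.1 − 24.0 = -8.9 percentage points.
Relative to the original 24.0%, that is -8.9 ÷ 24.0 ≈ -37.08%.

-37.08%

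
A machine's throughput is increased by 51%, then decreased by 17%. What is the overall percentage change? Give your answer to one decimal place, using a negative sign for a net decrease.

A 51% increase multiplies by 1.51.
Then a 17% decrease: 1.51 × 0.83 = 1.2533.
Overall factor 1.2533, i.e. 25.3%.

25.3%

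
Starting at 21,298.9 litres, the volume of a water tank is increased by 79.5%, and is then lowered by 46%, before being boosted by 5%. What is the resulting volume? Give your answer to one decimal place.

After the 79.5% increase: 21,298.9 × 1.795 = 38231.5255.
After the 46% decrease: 38231.5255 × 0.54 = 20645.02377.
Apply the 5% increase: 20645.02377 × 1.05 = 21677.2749585 ≈ 21,677.3.

21,677.3 litres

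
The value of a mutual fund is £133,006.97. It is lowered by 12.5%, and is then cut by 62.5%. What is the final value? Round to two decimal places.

Each change multiplies by a factor: 0.875 × 0.375 = 0.328125.
£133,006.97 × 0.328125 = £43642.91203125 ≈ £43,642.91.

£43,642.91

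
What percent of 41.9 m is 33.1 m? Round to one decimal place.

79.0%

33.1 m ÷ 41.9 m ≈ 79.0%.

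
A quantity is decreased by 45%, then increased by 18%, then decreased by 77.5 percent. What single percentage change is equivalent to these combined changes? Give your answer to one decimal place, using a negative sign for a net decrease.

-85.4%

The combined multiplier is 0.55 × 1.18 × 0.225 = 0.146025.
That corresponds to a decrease of 85.4%.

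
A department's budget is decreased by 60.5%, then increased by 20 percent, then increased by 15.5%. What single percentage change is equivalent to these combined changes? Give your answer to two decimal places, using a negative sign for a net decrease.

-45.25%

A 60.5% decrease multiplies by 0.395.
Then a 20% increase: 0.395 × 1.2 = 0.474.
Then a 15.5% increase: 0.474 × 1.155 = 0.54747.
Overall factor 0.54747, i.e. -45.25%.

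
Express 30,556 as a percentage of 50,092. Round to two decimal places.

61.00%

30,556 ÷ 50,092 ≈ 61.00%.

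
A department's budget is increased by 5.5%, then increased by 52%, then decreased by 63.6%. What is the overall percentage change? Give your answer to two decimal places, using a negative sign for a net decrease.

The combined multiplier is 1.055 × 1.52 × 0.364 = 0.5837104.
That corresponds to a decrease of 41.63%.

-41.63%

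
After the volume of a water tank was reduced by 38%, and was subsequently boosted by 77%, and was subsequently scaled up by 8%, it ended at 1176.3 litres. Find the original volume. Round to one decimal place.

Undoing the 8% increase: 1176.3 ÷ 1.08 ≈ 1089.166667.
Undoing the 77% increase: 1089.166667 ÷ 1.77 ≈ 615.348399.
Undoing the 38% decrease: 615.348399 ÷ 0.62 ≈ 992.5 litres.

992.5 litres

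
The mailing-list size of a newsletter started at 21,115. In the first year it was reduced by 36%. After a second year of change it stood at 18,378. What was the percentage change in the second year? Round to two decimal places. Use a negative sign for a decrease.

After the first year: 21,115 × 0.64 = 13513.6.
Second-year multiplier: 18,378 ÷ 13513.6 ≈ 1.359963.
That is a change of 36.00%.

36.00%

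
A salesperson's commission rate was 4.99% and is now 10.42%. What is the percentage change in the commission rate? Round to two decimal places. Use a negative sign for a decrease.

108.82%

The change is 10.42 − 4.99 = 5.43 percentage points.
Relative to the original 4.99%, that is 5.43 ÷ 4.99 ≈ 108.82%.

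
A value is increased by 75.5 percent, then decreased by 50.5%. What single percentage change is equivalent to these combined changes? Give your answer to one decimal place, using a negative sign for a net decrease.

-13.1%

A 75.5% increase multiplies by 1.755.
Then a 50.5% decrease: 1.755 × 0.495 = 0.868725.
Overall factor 0.868725, i.e. -13.1%.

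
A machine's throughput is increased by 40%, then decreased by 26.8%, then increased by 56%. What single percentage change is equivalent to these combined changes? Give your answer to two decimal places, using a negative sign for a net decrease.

The combined multiplier is 1.4 × 0.732 × 1.56 = 1.598688.
That corresponds to an increase of 59.87%.

59.87%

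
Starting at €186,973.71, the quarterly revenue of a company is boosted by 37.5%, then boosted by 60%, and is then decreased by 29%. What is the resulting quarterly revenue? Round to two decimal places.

Apply the 37.5% increase: €186,973.71 × 1.375 = €257088.85125.
Apply the 60% increase: €257088.85125 × 1.6 = €411342.162.
Apply the 29% decrease: €411342.162 × 0.71 = €292052.93502 ≈ €292,052.94.

€292,052.94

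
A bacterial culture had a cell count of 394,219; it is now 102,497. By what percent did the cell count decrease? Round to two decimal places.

74.00%

Change: 102,497 − 394,219 = -291,722.
Relative to the original: -291,722 ÷ 394,219 ≈ -74.00%.
So the cell count decreased by 74.00%.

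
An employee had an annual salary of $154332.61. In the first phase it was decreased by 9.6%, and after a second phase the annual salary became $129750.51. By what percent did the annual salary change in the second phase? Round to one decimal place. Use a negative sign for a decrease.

-7.0%

After the first phase: $154332.61 × 0.904 = $139516.67944.
Second-phase multiplier: $129750.51 ÷ $139516.67944 ≈ 0.93.
That is a change of -7.0%.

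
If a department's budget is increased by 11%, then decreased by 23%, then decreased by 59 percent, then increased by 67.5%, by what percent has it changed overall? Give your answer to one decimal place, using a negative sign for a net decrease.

The combined multiplier is 1.11 × 0.77 × 0.41 × 1.675 = 0.586965225.
That corresponds to a decrease of 41.3%.

-41.3%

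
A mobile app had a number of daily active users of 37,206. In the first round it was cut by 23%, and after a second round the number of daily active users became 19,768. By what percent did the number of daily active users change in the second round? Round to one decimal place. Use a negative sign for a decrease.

After the first round: 37,206 × 0.77 = 28648.62.
Second-round multiplier: 19,768 ÷ 28648.62 ≈ 0.69002.
That is a change of -31.0%.

-31.0%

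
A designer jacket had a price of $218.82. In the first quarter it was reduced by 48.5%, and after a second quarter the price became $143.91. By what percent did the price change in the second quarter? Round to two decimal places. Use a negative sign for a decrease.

27.70%

After the first quarter: $218.82 × 0.515 = $112.6923.
Second-quarter multiplier: $143.91 ÷ $112.6923 ≈ 1.277017.
That is a change of 27.70%.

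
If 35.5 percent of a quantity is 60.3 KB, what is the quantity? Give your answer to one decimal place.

60.3 KB ÷ 0.355 ≈ 169.9 KB.

169.9 KB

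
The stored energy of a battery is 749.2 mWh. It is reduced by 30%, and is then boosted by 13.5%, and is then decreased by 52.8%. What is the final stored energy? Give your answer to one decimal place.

281.0 mWh

Each change multiplies by a factor: 0.7 × 1.135 × 0.472 = 0.375004.
749.2 × 0.375004 = 280.9529968 ≈ 281.0.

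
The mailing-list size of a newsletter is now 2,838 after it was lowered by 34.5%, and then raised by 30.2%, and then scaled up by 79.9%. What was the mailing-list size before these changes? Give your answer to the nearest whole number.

The overall multiplier applied was 0.655 × 1.302 × 1.799 = 1.53420519.
So the original mailing-list size was 2,838 ÷ 1.53420519 ≈ 1,850.

1,850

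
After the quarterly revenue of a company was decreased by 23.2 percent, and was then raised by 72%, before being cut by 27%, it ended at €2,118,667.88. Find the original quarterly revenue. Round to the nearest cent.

€2,197,102.69

Undoing the 27% decrease: €2,118,667.88 ÷ 0.73 ≈ €2902284.767123.
Undoing the 72% increase: €2902284.767123 ÷ 1.72 ≈ €1687374.864606.
Undoing the 23.2% decrease: €1687374.864606 ÷ 0.768 ≈ €2,197,102.69.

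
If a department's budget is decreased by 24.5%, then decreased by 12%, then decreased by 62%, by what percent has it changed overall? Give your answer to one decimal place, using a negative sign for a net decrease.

A 24.5% decrease multiplies by 0.755.
Then a 12% decrease: 0.755 × 0.88 = 0.6644.
Then a 62% decrease: 0.6644 × 0.38 = 0.252472.
Overall factor 0.252472, i.e. -74.8%.

-74.8%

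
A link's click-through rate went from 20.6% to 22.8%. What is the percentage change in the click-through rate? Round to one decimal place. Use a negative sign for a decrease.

The change is 22.8 − 20.6 = 2.2 percentage points.
Relative to the original 20.6%, that is 2.2 ÷ 20.6 ≈ 10.7%.

10.7%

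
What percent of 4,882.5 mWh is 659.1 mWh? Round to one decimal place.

659.1 mWh ÷ 4,882.5 mWh ≈ 13.5%.

13.5%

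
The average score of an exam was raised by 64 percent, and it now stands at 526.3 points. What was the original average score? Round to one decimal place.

The overall multiplier applied was 1.64.
So the original average score was 526.3 ÷ 1.64 ≈ 320.9 points.

320.9 points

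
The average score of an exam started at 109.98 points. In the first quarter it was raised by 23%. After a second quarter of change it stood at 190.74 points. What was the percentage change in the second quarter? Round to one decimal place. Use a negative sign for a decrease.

After the first quarter: 109.98 × 1.23 = 135.2754.
Second-quarter multiplier: 190.74 ÷ 135.2754 ≈ 1.41001.
That is a change of 41.0%.

41.0%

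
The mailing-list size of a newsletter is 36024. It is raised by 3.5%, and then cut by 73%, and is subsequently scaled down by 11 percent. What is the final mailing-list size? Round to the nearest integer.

8960

Each change multiplies by a factor: 1.035 × 0.27 × 0.89 = 0.2487105.
36024 × 0.2487105 = 8959.547052 ≈ 8960.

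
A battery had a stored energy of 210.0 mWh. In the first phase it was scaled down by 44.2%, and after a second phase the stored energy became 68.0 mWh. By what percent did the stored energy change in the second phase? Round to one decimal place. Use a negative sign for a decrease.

After the first phase: 210.0 × 0.558 = 117.18.
Second-phase multiplier: 68.0 ÷ 117.18 ≈ 0.5803.
That is a change of -42.0%.

-42.0%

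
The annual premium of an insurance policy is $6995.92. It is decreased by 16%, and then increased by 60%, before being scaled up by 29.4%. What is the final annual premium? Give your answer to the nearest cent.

$12166.86

After the 16% decrease: $6995.92 × 0.84 = $5876.5728.
60% increase: $5876.5728 × 1.6 = $9402.51648.
Apply the 29.4% increase: $9402.51648 × 1.294 = $12166.85632512 ≈ $12166.86.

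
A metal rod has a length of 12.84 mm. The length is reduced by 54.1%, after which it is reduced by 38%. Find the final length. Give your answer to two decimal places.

Each change multiplies by a factor: 0.459 × 0.62 = 0.28458.
12.84 × 0.28458 = 3.6540072 ≈ 3.65.

3.65 mm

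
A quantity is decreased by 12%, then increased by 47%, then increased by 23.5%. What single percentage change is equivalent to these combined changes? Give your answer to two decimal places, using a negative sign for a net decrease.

59.76%

The combined multiplier is 0.88 × 1.47 × 1.235 = 1.597596.
That corresponds to an increase of 59.76%.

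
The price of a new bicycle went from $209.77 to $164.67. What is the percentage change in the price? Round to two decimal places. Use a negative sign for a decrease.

-21.50%

Change: $164.67 − $209.77 = -$45.10.
Relative to the original: -$45.10 ÷ $209.77 ≈ -21.50%.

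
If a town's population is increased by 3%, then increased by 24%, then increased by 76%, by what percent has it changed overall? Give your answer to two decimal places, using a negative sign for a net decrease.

124.79%

The combined multiplier is 1.03 × 1.24 × 1.76 = 2.247872.
That corresponds to an increase of 124.79%.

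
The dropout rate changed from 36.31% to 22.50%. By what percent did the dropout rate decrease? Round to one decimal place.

38.0%

The change is 22.50 − 36.31 = -13.81 percentage points.
Relative to the original 36.31%, that is -13.81 ÷ 36.31 ≈ -38.0%.
So the dropout rate fell by 38.0%.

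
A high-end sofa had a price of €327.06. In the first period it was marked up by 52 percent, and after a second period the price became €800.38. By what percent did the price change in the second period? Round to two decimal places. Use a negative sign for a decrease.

61.00%

After the first period: €327.06 × 1.52 = €497.1312.
Second-period multiplier: €800.38 ÷ €497.1312 ≈ 1.609998.
That is a change of 61.00%.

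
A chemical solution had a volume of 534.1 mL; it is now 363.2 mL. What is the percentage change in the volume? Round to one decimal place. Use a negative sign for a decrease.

Change: 363.2 − 534.1 = -170.9.
Relative to the original: -170.9 ÷ 534.1 ≈ -32.0%.

-32.0%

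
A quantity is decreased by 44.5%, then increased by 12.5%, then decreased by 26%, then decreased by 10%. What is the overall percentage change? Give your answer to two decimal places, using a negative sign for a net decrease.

A 44.5% decrease multiplies by 0.555.
Then a 12.5% increase: 0.555 × 1.125 = 0.624375.
Then a 26% decrease: 0.624375 × 0.74 = 0.4620375.
Then a 10% decrease: 0.4620375 × 0.9 = 0.41583375.
Overall factor 0.41583375, i.e. -58.42%.

-58.42%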